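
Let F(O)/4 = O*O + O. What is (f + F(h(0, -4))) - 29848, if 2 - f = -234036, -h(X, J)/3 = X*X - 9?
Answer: 207214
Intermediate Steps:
h(X, J) = 27 - 3*X² (h(X, J) = -3*(X*X - 9) = -3*(X² - 9) = -3*(-9 + X²) = 27 - 3*X²)
f = 234038 (f = 2 - 1*(-234036) = 2 + 234036 = 234038)
F(O) = 4*O + 4*O² (F(O) = 4*(O*O + O) = 4*(O² + O) = 4*(O + O²) = 4*O + 4*O²)
(f + F(h(0, -4))) - 29848 = (234038 + 4*(27 - 3*0²)*(1 + (27 - 3*0²))) - 29848 = (234038 + 4*(27 - 3*0)*(1 + (27 - 3*0))) - 29848 = (234038 + 4*(27 + 0)*(1 + (27 + 0))) - 29848 = (234038 + 4*27*(1 + 27)) - 29848 = (234038 + 4*27*28) - 29848 = (234038 + 3024) - 29848 = 237062 - 29848 = 207214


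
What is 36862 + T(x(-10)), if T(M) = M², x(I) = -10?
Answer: 36962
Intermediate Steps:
36862 + T(x(-10)) = 36862 + (-10)² = 36862 + 100 = 36962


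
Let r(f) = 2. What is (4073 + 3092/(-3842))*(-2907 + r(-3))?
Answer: -22724905735/1921 ≈ -1.1830e+7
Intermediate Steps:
(4073 + 3092/(-3842))*(-2907 + r(-3)) = (4073 + 3092/(-3842))*(-2907 + 2) = (4073 + 3092*(-1/3842))*(-2905) = (4073 - 1546/1921)*(-2905) = (7822687/1921)*(-2905) = -22724905735/1921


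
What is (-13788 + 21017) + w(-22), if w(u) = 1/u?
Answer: 159037/22 ≈ 7229.0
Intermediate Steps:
(-13788 + 21017) + w(-22) = (-13788 + 21017) + 1/(-22) = 7229 - 1/22 = 159037/22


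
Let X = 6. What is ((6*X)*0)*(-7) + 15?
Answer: 15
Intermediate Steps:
((6*X)*0)*(-7) + 15 = ((6*6)*0)*(-7) + 15 = (36*0)*(-7) + 15 = 0*(-7) + 15 = 0 + 15 = 15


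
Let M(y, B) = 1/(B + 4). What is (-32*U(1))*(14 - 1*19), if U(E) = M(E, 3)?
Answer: 160/7 ≈ 22.857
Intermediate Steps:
M(y, B) = 1/(4 + B)
U(E) = ⅐ (U(E) = 1/(4 + 3) = 1/7 = ⅐)
(-32*U(1))*(14 - 1*19) = (-32*⅐)*(14 - 1*19) = -32*(14 - 19)/7 = -32/7*(-5) = 160/7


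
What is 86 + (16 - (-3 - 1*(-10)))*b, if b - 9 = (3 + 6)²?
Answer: 896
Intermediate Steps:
b = 90 (b = 9 + (3 + 6)² = 9 + 9² = 9 + 81 = 90)
86 + (16 - (-3 - 1*(-10)))*b = 86 + (16 - (-3 - 1*(-10)))*90 = 86 + (16 - (-3 + 10))*90 = 86 + (16 - 1*7)*90 = 86 + (16 - 7)*90 = 86 + 9*90 = 86 + 810 = 896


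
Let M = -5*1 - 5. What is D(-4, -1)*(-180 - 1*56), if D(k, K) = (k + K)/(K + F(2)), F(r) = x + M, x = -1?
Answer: -295/3 ≈ -98.333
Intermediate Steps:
M = -10 (M = -5 - 5 = -10)
F(r) = -11 (F(r) = -1 - 10 = -11)
D(k, K) = (K + k)/(-11 + K) (D(k, K) = (k + K)/(K - 11) = (K + k)/(-11 + K))
D(-4, -1)*(-180 - 1*56) = ((-1 - 4)/(-11 - 1))*(-180 - 1*56) = (-5/(-12))*(-180 - 56) = -1/12*(-5)*(-236) = (5/12)*(-236) = -295/3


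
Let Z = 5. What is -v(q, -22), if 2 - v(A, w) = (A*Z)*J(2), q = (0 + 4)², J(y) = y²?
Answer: 318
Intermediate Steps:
q = 16 (q = 4² = 16)
v(A, w) = 2 - 20*A (v(A, w) = 2 - A*5*2² = 2 - 5*A*4 = 2 - 20*A)
-v(q, -22) = -(2 - 20*16) = -(2 - 320) = -1*(-318) = 318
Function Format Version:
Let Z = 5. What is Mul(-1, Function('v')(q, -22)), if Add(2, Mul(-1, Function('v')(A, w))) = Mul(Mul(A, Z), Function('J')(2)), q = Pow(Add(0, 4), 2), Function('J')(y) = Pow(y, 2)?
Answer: 318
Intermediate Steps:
q = 16 (q = Pow(4, 2) = 16)
Function('v')(A, w) = Add(2, Mul(-20, A)) (Function('v')(A, w) = Add(2, Mul(-1, Mul(Mul(A, 5), Pow(2, 2)))) = Add(2, Mul(-1, Mul(Mul(5, A), 4))) = Add(2, Mul(-1, Mul(20, A))) = Add(2, Mul(-20, A)))
Mul(-1, Function('v')(q, -22)) = Mul(-1, Add(2, Mul(-20, 16))) = Mul(-1, Add(2, -320)) = Mul(-1, -318) = 318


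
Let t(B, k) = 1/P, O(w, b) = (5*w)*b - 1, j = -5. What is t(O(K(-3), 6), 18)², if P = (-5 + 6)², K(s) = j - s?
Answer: 1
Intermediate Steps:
K(s) = -5 - s
P = 1 (P = 1² = 1)
O(w, b) = -1 + 5*b*w (O(w, b) = 5*b*w - 1 = -1 + 5*b*w)
t(B, k) = 1 (t(B, k) = 1/1 = 1)
t(O(K(-3), 6), 18)² = 1² = 1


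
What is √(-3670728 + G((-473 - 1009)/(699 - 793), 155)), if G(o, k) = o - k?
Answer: 2*I*√2027236430/47 ≈ 1916.0*I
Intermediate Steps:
√(-3670728 + G((-473 - 1009)/(699 - 793), 155)) = √(-3670728 + ((-473 - 1009)/(699 - 793) - 1*155)) = √(-3670728 + (-1482/(-94) - 155)) = √(-3670728 + (-1482*(-1/94) - 155)) = √(-3670728 + (741/47 - 155)) = √(-3670728 - 6544/47) = √(-172530760/47) = 2*I*√2027236430/47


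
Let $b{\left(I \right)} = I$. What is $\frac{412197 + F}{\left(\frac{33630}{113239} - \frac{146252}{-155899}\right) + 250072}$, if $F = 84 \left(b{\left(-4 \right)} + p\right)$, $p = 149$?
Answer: $\frac{2497295523110199}{1471584865512530} \approx 1.697$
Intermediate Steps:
$F = 12180$ ($F = 84 \left(-4 + 149\right) = 84 \cdot 145 = 12180$)
$\frac{412197 + F}{\left(\frac{33630}{113239} - \frac{146252}{-155899}\right) + 250072} = \frac{412197 + 12180}{\left(\frac{33630}{113239} - \frac{146252}{-155899}\right) + 250072} = \frac{424377}{\left(33630 \cdot \frac{1}{113239} - - \frac{146252}{155899}\right) + 250072} = \frac{424377}{\left(\frac{33630}{113239} + \frac{146252}{155899}\right) + 250072} = \frac{424377}{\frac{21804313598}{17653846861} + 250072} = \frac{424377}{\frac{4414754596537590}{17653846861}} = 424377 \cdot \frac{17653846861}{4414754596537590} = \frac{2497295523110199}{1471584865512530}$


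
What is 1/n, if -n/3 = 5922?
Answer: -1/17766 ≈ -5.6287e-5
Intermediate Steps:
n = -17766 (n = -3*5922 = -17766)
1/n = 1/(-17766) = -1/17766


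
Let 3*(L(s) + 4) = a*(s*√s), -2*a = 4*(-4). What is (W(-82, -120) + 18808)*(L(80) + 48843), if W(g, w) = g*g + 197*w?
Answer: 92403388 + 4843520*√5/3 ≈ 9.6014e+7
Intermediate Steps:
a = 8 (a = -2*(-4) = -½*(-16) = 8)
W(g, w) = g² + 197*w
L(s) = -4 + 8*s^(3/2)/3 (L(s) = -4 + (8*(s*√s))/3 = -4 + (8*s^(3/2))/3 = -4 + 8*s^(3/2)/3)
(W(-82, -120) + 18808)*(L(80) + 48843) = (((-82)² + 197*(-120)) + 18808)*((-4 + 8*80^(3/2)/3) + 48843) = ((6724 - 23640) + 18808)*((-4 + 8*(320*√5)/3) + 48843) = (-16916 + 18808)*((-4 + 2560*√5/3) + 48843) = 1892*(48839 + 2560*√5/3) = 92403388 + 4843520*√5/3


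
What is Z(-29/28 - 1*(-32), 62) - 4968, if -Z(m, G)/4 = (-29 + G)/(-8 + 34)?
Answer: -64650/13 ≈ -4973.1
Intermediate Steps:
Z(m, G) = 58/13 - 2*G/13 (Z(m, G) = -4*(-29 + G)/(-8 + 34) = -4*(-29 + G)/26 = -4*(-29/26 + G/26) = 58/13 - 2*G/13)
Z(-29/28 - 1*(-32), 62) - 4968 = (58/13 - 2/13*62) - 4968 = (58/13 - 124/13) - 4968 = -66/13 - 4968 = -64650/13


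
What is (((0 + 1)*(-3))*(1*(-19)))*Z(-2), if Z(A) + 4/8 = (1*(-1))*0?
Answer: -57/2 ≈ -28.500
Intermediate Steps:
Z(A) = -½ (Z(A) = -½ + (1*(-1))*0 = -½ - 1*0 = -½ + 0 = -½)
(((0 + 1)*(-3))*(1*(-19)))*Z(-2) = (((0 + 1)*(-3))*(1*(-19)))*(-½) = ((1*(-3))*(-19))*(-½) = -3*(-19)*(-½) = 57*(-½) = -57/2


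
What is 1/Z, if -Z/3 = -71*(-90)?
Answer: -1/19170 ≈ -5.2165e-5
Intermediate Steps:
Z = -19170 (Z = -(-213)*(-90) = -3*6390 = -19170)
1/Z = 1/(-19170) = -1/19170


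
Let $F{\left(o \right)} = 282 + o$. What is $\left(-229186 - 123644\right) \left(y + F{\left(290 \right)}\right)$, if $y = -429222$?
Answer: $151240579500$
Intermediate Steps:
$\left(-229186 - 123644\right) \left(y + F{\left(290 \right)}\right) = \left(-229186 - 123644\right) \left(-429222 + \left(282 + 290\right)\right) = - 352830 \left(-429222 + 572\right) = \left(-352830\right) \left(-428650\right) = 151240579500$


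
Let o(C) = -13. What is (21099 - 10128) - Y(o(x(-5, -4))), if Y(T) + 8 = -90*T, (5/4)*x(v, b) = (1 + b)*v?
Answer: 9809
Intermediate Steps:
x(v, b) = 4*v*(1 + b)/5 (x(v, b) = 4*((1 + b)*v)/5 = 4*(v*(1 + b))/5 = 4*v*(1 + b)/5)
Y(T) = -8 - 90*T
(21099 - 10128) - Y(o(x(-5, -4))) = (21099 - 10128) - (-8 - 90*(-13)) = 10971 - (-8 + 1170) = 10971 - 1*1162 = 10971 - 1162 = 9809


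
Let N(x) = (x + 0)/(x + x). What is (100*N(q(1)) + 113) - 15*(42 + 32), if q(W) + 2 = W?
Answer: -947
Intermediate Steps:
q(W) = -2 + W
N(x) = 1/2 (N(x) = x/((2*x)) = x*(1/(2*x)) = 1/2)
(100*N(q(1)) + 113) - 15*(42 + 32) = (100*(1/2) + 113) - 15*(42 + 32) = (50 + 113) - 15*74 = 163 - 1110 = -947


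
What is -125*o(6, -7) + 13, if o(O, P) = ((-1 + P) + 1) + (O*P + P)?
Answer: 7013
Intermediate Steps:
o(O, P) = 2*P + O*P (o(O, P) = P + (P + O*P) = 2*P + O*P)
-125*o(6, -7) + 13 = -(-875)*(2 + 6) + 13 = -(-875)*8 + 13 = -125*(-56) + 13 = 7000 + 13 = 7013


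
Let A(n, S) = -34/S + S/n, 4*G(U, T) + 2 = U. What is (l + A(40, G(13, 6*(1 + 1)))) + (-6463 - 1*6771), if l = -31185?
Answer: -78199079/1760 ≈ -44431.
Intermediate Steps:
G(U, T) = -1/2 + U/4
(l + A(40, G(13, 6*(1 + 1)))) + (-6463 - 1*6771) = (-31185 + (-34/(-1/2 + (1/4)*13) + (-1/2 + (1/4)*13)/40)) + (-6463 - 1*6771) = (-31185 + (-34/(-1/2 + 13/4) + (-1/2 + 13/4)*(1/40))) + (-6463 - 6771) = (-31185 + (-34/11/4 + (11/4)*(1/40))) - 13234 = (-31185 + (-34*4/11 + 11/160)) - 13234 = (-31185 + (-136/11 + 11/160)) - 13234 = (-31185 - 21639/1760) - 13234 = -54907239/1760 - 13234 = -78199079/1760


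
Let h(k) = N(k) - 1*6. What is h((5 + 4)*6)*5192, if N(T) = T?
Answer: 249216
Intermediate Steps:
h(k) = -6 + k (h(k) = k - 1*6 = k - 6 = -6 + k)
h((5 + 4)*6)*5192 = (-6 + (5 + 4)*6)*5192 = (-6 + 9*6)*5192 = (-6 + 54)*5192 = 48*5192 = 249216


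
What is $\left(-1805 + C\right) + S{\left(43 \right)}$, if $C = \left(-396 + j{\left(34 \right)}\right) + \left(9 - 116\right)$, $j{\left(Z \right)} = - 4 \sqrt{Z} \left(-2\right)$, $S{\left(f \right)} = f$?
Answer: $-2265 + 8 \sqrt{34} \approx -2218.4$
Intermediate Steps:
$j{\left(Z \right)} = 8 \sqrt{Z}$
$C = -503 + 8 \sqrt{34}$ ($C = \left(-396 + 8 \sqrt{34}\right) + \left(9 - 116\right) = \left(-396 + 8 \sqrt{34}\right) - 107 = -503 + 8 \sqrt{34} \approx -456.35$)
$\left(-1805 + C\right) + S{\left(43 \right)} = \left(-1805 - \left(503 - 8 \sqrt{34}\right)\right) + 43 = \left(-2308 + 8 \sqrt{34}\right) + 43 = -2265 + 8 \sqrt{34}$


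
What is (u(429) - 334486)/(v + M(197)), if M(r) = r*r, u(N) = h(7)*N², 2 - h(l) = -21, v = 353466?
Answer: 229321/23075 ≈ 9.9381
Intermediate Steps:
h(l) = 23 (h(l) = 2 - 1*(-21) = 2 + 21 = 23)
u(N) = 23*N²
M(r) = r²
(u(429) - 334486)/(v + M(197)) = (23*429² - 334486)/(353466 + 197²) = (23*184041 - 334486)/(353466 + 38809) = (4232943 - 334486)/392275 = 3898457*(1/392275) = 229321/23075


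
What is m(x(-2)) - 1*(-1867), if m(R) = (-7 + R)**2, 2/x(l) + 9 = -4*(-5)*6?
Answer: 23603932/12321 ≈ 1915.7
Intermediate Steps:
x(l) = 2/111 (x(l) = 2/(-9 - 4*(-5)*6) = 2/(-9 + 20*6) = 2/(-9 + 120) = 2/111)
m(x(-2)) - 1*(-1867) = (-7 + 2/111)**2 - 1*(-1867) = (-775/111)**2 + 1867 = 600625/12321 + 1867 = 23603932/12321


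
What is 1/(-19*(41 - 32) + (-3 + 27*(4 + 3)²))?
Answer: 1/1149 ≈ 0.00087032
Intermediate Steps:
1/(-19*(41 - 32) + (-3 + 27*(4 + 3)²)) = 1/(-19*9 + (-3 + 27*7²)) = 1/(-171 + (-3 + 27*49)) = 1/(-171 + (-3 + 1323)) = 1/(-171 + 1320) = 1/1149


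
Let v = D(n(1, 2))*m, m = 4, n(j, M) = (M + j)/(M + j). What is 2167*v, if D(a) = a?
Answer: 8668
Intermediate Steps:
n(j, M) = 1
v = 4 (v = 1*4 = 4)
2167*v = 2167*4 = 8668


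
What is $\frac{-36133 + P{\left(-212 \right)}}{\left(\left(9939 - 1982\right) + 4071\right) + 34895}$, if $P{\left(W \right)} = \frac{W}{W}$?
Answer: $- \frac{12044}{15641} \approx -0.77003$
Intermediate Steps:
$P{\left(W \right)} = 1$
$\frac{-36133 + P{\left(-212 \right)}}{\left(\left(9939 - 1982\right) + 4071\right) + 34895} = \frac{-36133 + 1}{\left(\left(9939 - 1982\right) + 4071\right) + 34895} = - \frac{36132}{\left(7957 + 4071\right) + 34895} = - \frac{36132}{12028 + 34895} = - \frac{36132}{46923} = \left(-36132\right) \frac{1}{46923} = - \frac{12044}{15641}$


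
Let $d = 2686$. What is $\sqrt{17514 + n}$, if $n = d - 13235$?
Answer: $\sqrt{6965} \approx 83.457$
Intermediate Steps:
$n = -10549$ ($n = 2686 - 13235 = -10549$)
$\sqrt{17514 + n} = \sqrt{17514 - 10549} = \sqrt{6965}$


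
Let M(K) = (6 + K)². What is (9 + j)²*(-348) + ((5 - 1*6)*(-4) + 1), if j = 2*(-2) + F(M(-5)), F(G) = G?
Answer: -12523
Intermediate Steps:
j = -3 (j = 2*(-2) + (6 - 5)² = -4 + 1² = -4 + 1 = -3)
(9 + j)²*(-348) + ((5 - 1*6)*(-4) + 1) = (9 - 3)²*(-348) + ((5 - 1*6)*(-4) + 1) = 6²*(-348) + ((5 - 6)*(-4) + 1) = 36*(-348) + (-1*(-4) + 1) = -12528 + (4 + 1) = -12528 + 5 = -12523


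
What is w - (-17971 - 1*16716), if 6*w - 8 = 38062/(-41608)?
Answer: 4329917489/124824 ≈ 34688.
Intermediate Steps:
w = 147401/124824 (w = 4/3 + (38062/(-41608))/6 = 4/3 + (38062*(-1/41608))/6 = 4/3 + (1/6)*(-19031/20804) = 4/3 - 19031/124824 = 147401/124824 ≈ 1.1809)
w - (-17971 - 1*16716) = 147401/124824 - (-17971 - 1*16716) = 147401/124824 - (-17971 - 16716) = 147401/124824 - 1*(-34687) = 147401/124824 + 34687 = 4329917489/124824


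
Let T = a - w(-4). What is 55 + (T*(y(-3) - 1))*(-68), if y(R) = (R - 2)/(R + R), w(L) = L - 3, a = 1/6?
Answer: 1226/9 ≈ 136.22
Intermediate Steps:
a = ⅙ ≈ 0.16667
w(L) = -3 + L
y(R) = (-2 + R)/(2*R) (y(R) = (-2 + R)/((2*R)) = (-2 + R)*(1/(2*R)) = (-2 + R)/(2*R))
T = 43/6 (T = ⅙ - (-3 - 4) = ⅙ - 1*(-7) = ⅙ + 7 = 43/6 ≈ 7.1667)
55 + (T*(y(-3) - 1))*(-68) = 55 + (43*((½)*(-2 - 3)/(-3) - 1)/6)*(-68) = 55 + (43*((½)*(-⅓)*(-5) - 1)/6)*(-68) = 55 + (43*(⅚ - 1)/6)*(-68) = 55 + ((43/6)*(-⅙))*(-68) = 55 - 43/36*(-68) = 55 + 731/9 = 1226/9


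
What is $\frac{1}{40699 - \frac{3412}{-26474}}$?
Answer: $\frac{13237}{538734369} \approx 2.4571 \cdot 10^{-5}$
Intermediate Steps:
$\frac{1}{40699 - \frac{3412}{-26474}} = \frac{1}{40699 - - \frac{1706}{13237}} = \frac{1}{40699 + \frac{1706}{13237}} = \frac{1}{\frac{538734369}{13237}} = \frac{13237}{538734369}$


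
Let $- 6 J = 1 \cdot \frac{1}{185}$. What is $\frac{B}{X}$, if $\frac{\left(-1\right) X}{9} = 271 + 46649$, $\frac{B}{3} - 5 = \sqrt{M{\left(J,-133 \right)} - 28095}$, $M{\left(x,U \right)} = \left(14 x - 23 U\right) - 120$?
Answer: $- \frac{1}{28152} - \frac{i \sqrt{7748680785}}{78121800} \approx -3.5521 \cdot 10^{-5} - 0.0011268 i$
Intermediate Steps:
$J = - \frac{1}{1110}$ ($J = - \frac{1 \cdot \frac{1}{185}}{6} = \left(- \frac{1}{6}\right) \frac{1}{185} = - \frac{1}{1110} \approx -0.0009009$)
$M{\left(x,U \right)} = -120 - 23 U + 14 x$ ($M{\left(x,U \right)} = \left(- 23 U + 14 x\right) - 120 = -120 - 23 U + 14 x$)
$B = 15 + \frac{i \sqrt{7748680785}}{185}$ ($B = 15 + 3 \sqrt{\left(-120 - -3059 + 14 \left(- \frac{1}{1110}\right)\right) - 28095} = 15 + 3 \sqrt{\left(-120 + 3059 - \frac{7}{555}\right) - 28095} = 15 + 3 \sqrt{\frac{1631138}{555} - 28095} = 15 + 3 \sqrt{- \frac{13961587}{555}} = 15 + 3 \frac{i \sqrt{7748680785}}{555} = 15 + \frac{i \sqrt{7748680785}}{185} \approx 15.0 + 475.82 i$)
$X = -422280$ ($X = - 9 \left(271 + 46649\right) = \left(-9\right) 46920 = -422280$)
$\frac{B}{X} = \frac{15 + \frac{i \sqrt{7748680785}}{185}}{-422280} = \left(15 + \frac{i \sqrt{7748680785}}{185}\right) \left(- \frac{1}{422280}\right) = - \frac{1}{28152} - \frac{i \sqrt{7748680785}}{78121800}$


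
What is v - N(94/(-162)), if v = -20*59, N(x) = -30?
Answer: -1150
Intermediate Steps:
v = -1180
v - N(94/(-162)) = -1180 - 1*(-30) = -1180 + 30 = -1150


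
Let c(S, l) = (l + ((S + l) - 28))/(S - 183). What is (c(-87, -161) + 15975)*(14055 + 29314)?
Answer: 187080291503/270 ≈ 6.9289e+8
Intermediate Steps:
c(S, l) = (-28 + S + 2*l)/(-183 + S) (c(S, l) = (l + (-28 + S + l))/(-183 + S) = (-28 + S + 2*l)/(-183 + S))
(c(-87, -161) + 15975)*(14055 + 29314) = ((-28 - 87 + 2*(-161))/(-183 - 87) + 15975)*(14055 + 29314) = ((-28 - 87 - 322)/(-270) + 15975)*43369 = (-1/270*(-437) + 15975)*43369 = (437/270 + 15975)*43369 = (4313687/270)*43369 = 187080291503/270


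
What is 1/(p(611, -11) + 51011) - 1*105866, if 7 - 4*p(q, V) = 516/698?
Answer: -7539092730110/71213541 ≈ -1.0587e+5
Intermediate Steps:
p(q, V) = 2185/1396 (p(q, V) = 7/4 - 129/698 = 2185/1396)
1/(p(611, -11) + 51011) - 1*105866 = 1/(2185/1396 + 51011) - 1*105866 = 1/(71213541/1396) - 105866 = 1396/71213541 - 105866 = -7539092730110/71213541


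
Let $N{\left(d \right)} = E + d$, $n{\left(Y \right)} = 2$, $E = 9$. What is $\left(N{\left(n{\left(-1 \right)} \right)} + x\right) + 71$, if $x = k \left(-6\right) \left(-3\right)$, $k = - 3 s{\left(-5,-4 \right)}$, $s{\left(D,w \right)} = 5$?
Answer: $-188$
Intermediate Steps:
$k = -15$ ($k = \left(-3\right) 5 = -15$)
$N{\left(d \right)} = 9 + d$
$x = -270$ ($x = \left(-15\right) \left(-6\right) \left(-3\right) = 90 \left(-3\right) = -270$)
$\left(N{\left(n{\left(-1 \right)} \right)} + x\right) + 71 = \left(\left(9 + 2\right) - 270\right) + 71 = \left(11 - 270\right) + 71 = -259 + 71 = -188$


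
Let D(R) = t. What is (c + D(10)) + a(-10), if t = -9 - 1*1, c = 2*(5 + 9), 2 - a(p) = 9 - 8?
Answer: 19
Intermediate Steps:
a(p) = 1 (a(p) = 2 - (9 - 8) = 2 - 1*1 = 2 - 1 = 1)
c = 28 (c = 2*14 = 28)
t = -10 (t = -9 - 1 = -10)
D(R) = -10
(c + D(10)) + a(-10) = (28 - 10) + 1 = 18 + 1 = 19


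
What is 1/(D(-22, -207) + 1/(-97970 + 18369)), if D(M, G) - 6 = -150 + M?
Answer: -79601/13213767 ≈ -0.0060241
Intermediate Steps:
D(M, G) = -144 + M (D(M, G) = 6 + (-150 + M) = -144 + M)
1/(D(-22, -207) + 1/(-97970 + 18369)) = 1/((-144 - 22) + 1/(-97970 + 18369)) = 1/(-166 + 1/(-79601)) = 1/(-166 - 1/79601) = 1/(-13213767/79601) = -79601/13213767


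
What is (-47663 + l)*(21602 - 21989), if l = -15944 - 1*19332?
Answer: 32097393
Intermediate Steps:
l = -35276 (l = -15944 - 19332 = -35276)
(-47663 + l)*(21602 - 21989) = (-47663 - 35276)*(21602 - 21989) = -82939*(-387) = 32097393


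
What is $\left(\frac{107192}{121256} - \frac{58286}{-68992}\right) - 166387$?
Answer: $- \frac{86995516042109}{522855872} \approx -1.6639 \cdot 10^{5}$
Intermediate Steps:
$\left(\frac{107192}{121256} - \frac{58286}{-68992}\right) - 166387 = \left(107192 \cdot \frac{1}{121256} - - \frac{29143}{34496}\right) - 166387 = \left(\frac{13399}{15157} + \frac{29143}{34496}\right) - 166387 = \frac{903932355}{522855872} - 166387 = - \frac{86995516042109}{522855872}$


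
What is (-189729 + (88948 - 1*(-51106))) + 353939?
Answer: 304264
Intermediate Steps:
(-189729 + (88948 - 1*(-51106))) + 353939 = (-189729 + (88948 + 51106)) + 353939 = (-189729 + 140054) + 353939 = -49675 + 353939 = 304264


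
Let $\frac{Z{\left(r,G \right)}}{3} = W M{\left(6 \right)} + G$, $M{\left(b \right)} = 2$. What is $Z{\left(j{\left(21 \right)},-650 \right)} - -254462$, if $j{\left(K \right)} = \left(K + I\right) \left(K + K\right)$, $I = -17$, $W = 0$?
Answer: $252512$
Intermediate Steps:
$j{\left(K \right)} = 2 K \left(-17 + K\right)$ ($j{\left(K \right)} = \left(K - 17\right) \left(K + K\right) = \left(-17 + K\right) 2 K = 2 K \left(-17 + K\right)$)
$Z{\left(r,G \right)} = 3 G$ ($Z{\left(r,G \right)} = 3 \left(0 \cdot 2 + G\right) = 3 \left(0 + G\right) = 3 G$)
$Z{\left(j{\left(21 \right)},-650 \right)} - -254462 = 3 \left(-650\right) - -254462 = -1950 + 254462 = 252512$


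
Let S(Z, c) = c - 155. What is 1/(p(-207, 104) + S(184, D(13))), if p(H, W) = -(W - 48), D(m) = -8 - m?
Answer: -1/232 ≈ -0.0043103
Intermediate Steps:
S(Z, c) = -155 + c
p(H, W) = 48 - W (p(H, W) = -(-48 + W) = 48 - W)
1/(p(-207, 104) + S(184, D(13))) = 1/((48 - 1*104) + (-155 + (-8 - 1*13))) = 1/((48 - 104) + (-155 + (-8 - 13))) = 1/(-56 + (-155 - 21)) = 1/(-56 - 176) = 1/(-232) = -1/232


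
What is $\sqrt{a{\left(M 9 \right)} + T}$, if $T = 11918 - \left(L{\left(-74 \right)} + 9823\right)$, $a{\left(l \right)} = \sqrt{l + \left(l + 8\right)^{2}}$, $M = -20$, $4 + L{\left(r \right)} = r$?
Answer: $\sqrt{2173 + 2 \sqrt{7351}} \approx 48.42$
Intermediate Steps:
$L{\left(r \right)} = -4 + r$
$a{\left(l \right)} = \sqrt{l + \left(8 + l\right)^{2}}$
$T = 2173$ ($T = 11918 - \left(\left(-4 - 74\right) + 9823\right) = 11918 - \left(-78 + 9823\right) = 11918 - 9745 = 2173$)
$\sqrt{a{\left(M 9 \right)} + T} = \sqrt{\sqrt{\left(-20\right) 9 + \left(8 - 180\right)^{2}} + 2173} = \sqrt{\sqrt{-180 + \left(8 - 180\right)^{2}} + 2173} = \sqrt{\sqrt{-180 + \left(-172\right)^{2}} + 2173} = \sqrt{\sqrt{-180 + 29584} + 2173} = \sqrt{\sqrt{29404} + 2173} = \sqrt{2 \sqrt{7351} + 2173} = \sqrt{2173 + 2 \sqrt{7351}}$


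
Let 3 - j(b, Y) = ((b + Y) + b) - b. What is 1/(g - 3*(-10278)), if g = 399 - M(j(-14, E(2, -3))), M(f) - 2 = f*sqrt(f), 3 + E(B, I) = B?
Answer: 31231/975369529 + 54*sqrt(2)/975369529 ≈ 3.2098e-5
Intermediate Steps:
E(B, I) = -3 + B
j(b, Y) = 3 - Y - b (j(b, Y) = 3 - (((b + Y) + b) - b) = 3 - (((Y + b) + b) - b) = 3 - ((Y + 2*b) - b) = 3 - (Y + b) = 3 + (-Y - b) = 3 - Y - b)
M(f) = 2 + f**(3/2) (M(f) = 2 + f*sqrt(f) = 2 + f**(3/2))
g = 397 - 54*sqrt(2) (g = 399 - (2 + (3 - (-3 + 2) - 1*(-14))**(3/2)) = 399 - (2 + (3 - 1*(-1) + 14)**(3/2)) = 399 - (2 + (3 + 1 + 14)**(3/2)) = 399 - (2 + 18**(3/2)) = 399 - (2 + 54*sqrt(2)) = 399 + (-2 - 54*sqrt(2)) = 397 - 54*sqrt(2) ≈ 320.63)
1/(g - 3*(-10278)) = 1/((397 - 54*sqrt(2)) - 3*(-10278)) = 1/((397 - 54*sqrt(2)) + 30834) = 1/(31231 - 54*sqrt(2))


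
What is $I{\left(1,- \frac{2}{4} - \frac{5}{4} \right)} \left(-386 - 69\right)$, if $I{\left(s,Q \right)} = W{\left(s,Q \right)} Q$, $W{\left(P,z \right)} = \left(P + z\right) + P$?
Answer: $\frac{3185}{16} \approx 199.06$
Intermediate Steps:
$W{\left(P,z \right)} = z + 2 P$
$I{\left(s,Q \right)} = Q \left(Q + 2 s\right)$ ($I{\left(s,Q \right)} = \left(Q + 2 s\right) Q = Q \left(Q + 2 s\right)$)
$I{\left(1,- \frac{2}{4} - \frac{5}{4} \right)} \left(-386 - 69\right) = \left(- \frac{2}{4} - \frac{5}{4}\right) \left(\left(- \frac{2}{4} - \frac{5}{4}\right) + 2 \cdot 1\right) \left(-386 - 69\right) = \left(\left(-2\right) \frac{1}{4} - \frac{5}{4}\right) \left(\left(\left(-2\right) \frac{1}{4} - \frac{5}{4}\right) + 2\right) \left(-455\right) = \left(- \frac{1}{2} - \frac{5}{4}\right) \left(\left(- \frac{1}{2} - \frac{5}{4}\right) + 2\right) \left(-455\right) = - \frac{7 \left(- \frac{7}{4} + 2\right)}{4} \left(-455\right) = \left(- \frac{7}{4}\right) \frac{1}{4} \left(-455\right) = \left(- \frac{7}{16}\right) \left(-455\right) = \frac{3185}{16}$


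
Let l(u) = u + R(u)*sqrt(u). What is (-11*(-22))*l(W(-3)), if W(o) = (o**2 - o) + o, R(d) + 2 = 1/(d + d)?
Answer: 2299/3 ≈ 766.33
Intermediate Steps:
R(d) = -2 + 1/(2*d) (R(d) = -2 + 1/(d + d) = -2 + 1/(2*d))
W(o) = o**2
l(u) = u + sqrt(u)*(-2 + 1/(2*u)) (l(u) = u + (-2 + 1/(2*u))*sqrt(u) = u + sqrt(u)*(-2 + 1/(2*u)))
(-11*(-22))*l(W(-3)) = (-11*(-22))*((1/2 + ((-3)**2)**(3/2) - 2*(-3)**2)/sqrt((-3)**2)) = 242*((1/2 + 9**(3/2) - 2*9)/sqrt(9)) = 242*((1/2 + 27 - 18)/3) = 242*((1/3)*(19/2)) = 242*(19/6) = 2299/3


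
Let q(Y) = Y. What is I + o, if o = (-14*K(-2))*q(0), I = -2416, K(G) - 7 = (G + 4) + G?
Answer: -2416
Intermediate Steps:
K(G) = 11 + 2*G (K(G) = 7 + ((G + 4) + G) = 7 + ((4 + G) + G) = 7 + (4 + 2*G) = 11 + 2*G)
o = 0 (o = -14*(11 + 2*(-2))*0 = -14*(11 - 4)*0 = -14*7*0 = -98*0 = 0)
I + o = -2416 + 0 = -2416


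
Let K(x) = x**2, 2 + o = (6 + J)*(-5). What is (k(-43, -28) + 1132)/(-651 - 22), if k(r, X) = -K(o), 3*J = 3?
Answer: 237/673 ≈ 0.35215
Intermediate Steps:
J = 1 (J = (1/3)*3 = 1)
o = -37 (o = -2 + (6 + 1)*(-5) = -2 + 7*(-5) = -2 - 35 = -37)
k(r, X) = -1369 (k(r, X) = -1*(-37)**2 = -1*1369 = -1369)
(k(-43, -28) + 1132)/(-651 - 22) = (-1369 + 1132)/(-651 - 22) = -237/(-673) = -237*(-1/673) = 237/673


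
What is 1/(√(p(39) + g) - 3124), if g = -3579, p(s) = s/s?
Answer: -1562/4881477 - I*√3578/9762954 ≈ -0.00031999 - 6.1269e-6*I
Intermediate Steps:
p(s) = 1
1/(√(p(39) + g) - 3124) = 1/(√(1 - 3579) - 3124) = 1/(√(-3578) - 3124) = 1/(I*√3578 - 3124) = 1/(-3124 + I*√3578)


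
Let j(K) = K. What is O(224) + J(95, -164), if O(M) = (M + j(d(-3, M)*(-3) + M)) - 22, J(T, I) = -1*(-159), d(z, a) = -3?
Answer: 594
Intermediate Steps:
J(T, I) = 159
O(M) = -13 + 2*M (O(M) = (M + (-3*(-3) + M)) - 22 = (M + (9 + M)) - 22 = (9 + 2*M) - 22 = -13 + 2*M)
O(224) + J(95, -164) = (-13 + 2*224) + 159 = (-13 + 448) + 159 = 435 + 159 = 594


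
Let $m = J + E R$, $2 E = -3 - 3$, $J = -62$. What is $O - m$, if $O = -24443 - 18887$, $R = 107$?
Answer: $-42947$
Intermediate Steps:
$E = -3$ ($E = \frac{-3 - 3}{2} = \frac{1}{2} \left(-6\right) = -3$)
$O = -43330$
$m = -383$ ($m = -62 - 321 = -383$)
$O - m = -43330 - -383 = -43330 + 383 = -42947$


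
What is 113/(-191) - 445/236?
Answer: -111663/45076 ≈ -2.4772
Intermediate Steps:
113/(-191) - 445/236 = 113*(-1/191) - 445*1/236 = -113/191 - 445/236 = -111663/45076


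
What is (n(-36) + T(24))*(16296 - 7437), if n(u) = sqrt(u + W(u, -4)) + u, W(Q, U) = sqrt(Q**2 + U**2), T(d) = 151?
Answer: 1018785 + 17718*sqrt(-9 + sqrt(82)) ≈ 1.0230e+6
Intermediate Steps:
n(u) = u + sqrt(u + sqrt(16 + u**2)) (n(u) = sqrt(u + sqrt(u**2 + (-4)**2)) + u = sqrt(u + sqrt(u**2 + 16)) + u = sqrt(u + sqrt(16 + u**2)) + u = u + sqrt(u + sqrt(16 + u**2)))
(n(-36) + T(24))*(16296 - 7437) = ((-36 + sqrt(-36 + sqrt(16 + (-36)**2))) + 151)*(16296 - 7437) = ((-36 + sqrt(-36 + sqrt(16 + 1296))) + 151)*8859 = ((-36 + sqrt(-36 + sqrt(1312))) + 151)*8859 = ((-36 + sqrt(-36 + 4*sqrt(82))) + 151)*8859 = (115 + sqrt(-36 + 4*sqrt(82)))*8859 = 1018785 + 8859*sqrt(-36 + 4*sqrt(82))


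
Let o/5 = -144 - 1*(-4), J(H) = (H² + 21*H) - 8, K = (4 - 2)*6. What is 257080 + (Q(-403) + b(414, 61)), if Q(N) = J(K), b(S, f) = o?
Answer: 256768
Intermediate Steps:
K = 12 (K = 2*6 = 12)
J(H) = -8 + H² + 21*H
o = -700 (o = 5*(-144 - 1*(-4)) = 5*(-144 + 4) = 5*(-140) = -700)
b(S, f) = -700
Q(N) = 388 (Q(N) = -8 + 12² + 21*12 = -8 + 144 + 252 = 388)
257080 + (Q(-403) + b(414, 61)) = 257080 + (388 - 700) = 257080 - 312 = 256768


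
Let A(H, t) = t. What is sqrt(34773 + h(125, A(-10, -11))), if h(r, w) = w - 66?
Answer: 2*sqrt(8674) ≈ 186.27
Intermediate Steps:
h(r, w) = -66 + w
sqrt(34773 + h(125, A(-10, -11))) = sqrt(34773 + (-66 - 11)) = sqrt(34773 - 77) = sqrt(34696) = 2*sqrt(8674)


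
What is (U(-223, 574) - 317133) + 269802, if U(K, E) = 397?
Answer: -46934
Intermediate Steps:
(U(-223, 574) - 317133) + 269802 = (397 - 317133) + 269802 = -316736 + 269802 = -46934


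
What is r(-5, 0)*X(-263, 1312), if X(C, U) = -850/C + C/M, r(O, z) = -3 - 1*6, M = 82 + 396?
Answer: -3034179/125714 ≈ -24.136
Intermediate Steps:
M = 478
r(O, z) = -9 (r(O, z) = -3 - 6 = -9)
X(C, U) = -850/C + C/478
r(-5, 0)*X(-263, 1312) = -9*(-850/(-263) + (1/478)*(-263)) = -9*(-850*(-1/263) - 263/478) = -9*(850/263 - 263/478) = -9*337131/125714 = -3034179/125714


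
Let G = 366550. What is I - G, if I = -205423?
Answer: -571973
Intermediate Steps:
I - G = -205423 - 1*366550 = -205423 - 366550 = -571973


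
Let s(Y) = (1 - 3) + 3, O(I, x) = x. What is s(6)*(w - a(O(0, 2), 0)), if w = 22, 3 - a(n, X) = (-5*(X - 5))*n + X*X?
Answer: 69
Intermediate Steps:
a(n, X) = 3 - X**2 - n*(25 - 5*X) (a(n, X) = 3 - ((-5*(X - 5))*n + X*X) = 3 - ((-5*(-5 + X))*n + X**2) = 3 - ((25 - 5*X)*n + X**2) = 3 - (n*(25 - 5*X) + X**2) = 3 - (X**2 + n*(25 - 5*X)) = 3 + (-X**2 - n*(25 - 5*X)) = 3 - X**2 - n*(25 - 5*X))
s(Y) = 1 (s(Y) = -2 + 3 = 1)
s(6)*(w - a(O(0, 2), 0)) = 1*(22 - (3 - 1*0**2 - 25*2 + 5*0*2)) = 1*(22 - (3 - 1*0 - 50 + 0)) = 1*(22 - (3 + 0 - 50 + 0)) = 1*(22 - 1*(-47)) = 1*(22 + 47) = 1*69 = 69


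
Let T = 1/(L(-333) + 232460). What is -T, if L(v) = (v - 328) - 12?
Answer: -1/231787 ≈ -4.3143e-6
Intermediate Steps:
L(v) = -340 + v (L(v) = (-328 + v) - 12 = -340 + v)
T = 1/231787 (T = 1/((-340 - 333) + 232460) = 1/(-673 + 232460) = 1/231787 ≈ 4.3143e-6)
-T = -1*1/231787 = -1/231787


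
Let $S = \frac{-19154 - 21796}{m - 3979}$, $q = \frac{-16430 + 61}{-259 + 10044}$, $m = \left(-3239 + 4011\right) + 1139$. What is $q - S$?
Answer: $- \frac{217273421}{10117690} \approx -21.475$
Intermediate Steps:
$m = 1911$ ($m = 772 + 1139 = 1911$)
$q = - \frac{16369}{9785} \approx -1.6729$
$S = \frac{20475}{1034}$ ($S = \frac{-19154 - 21796}{1911 - 3979} = - \frac{40950}{-2068} = \left(-40950\right) \left(- \frac{1}{2068}\right) = \frac{20475}{1034} \approx 19.802$)
$q - S = - \frac{16369}{9785} - \frac{20475}{1034} = - \frac{217273421}{10117690}$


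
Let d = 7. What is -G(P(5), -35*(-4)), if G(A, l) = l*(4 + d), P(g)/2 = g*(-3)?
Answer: -1540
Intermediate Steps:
P(g) = -6*g (P(g) = 2*(g*(-3)) = 2*(-3*g) = -6*g)
G(A, l) = 11*l (G(A, l) = l*(4 + 7) = l*11 = 11*l)
-G(P(5), -35*(-4)) = -11*(-35*(-4)) = -11*140 = -1*1540 = -1540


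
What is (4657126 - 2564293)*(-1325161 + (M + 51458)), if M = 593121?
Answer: -1424344468806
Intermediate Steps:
(4657126 - 2564293)*(-1325161 + (M + 51458)) = (4657126 - 2564293)*(-1325161 + (593121 + 51458)) = 2092833*(-1325161 + 644579) = 2092833*(-680582) = -1424344468806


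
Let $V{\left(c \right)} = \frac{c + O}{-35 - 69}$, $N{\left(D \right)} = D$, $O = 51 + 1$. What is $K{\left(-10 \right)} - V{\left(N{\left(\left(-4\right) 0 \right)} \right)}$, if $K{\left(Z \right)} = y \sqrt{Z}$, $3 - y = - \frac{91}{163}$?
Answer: $\frac{1}{2} + \frac{580 i \sqrt{10}}{163} \approx 0.5 + 11.252 i$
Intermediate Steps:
$y = \frac{580}{163}$ ($y = 3 - - \frac{91}{163} = 3 + \frac{91}{163} = \frac{580}{163} \approx 3.5583$)
$K{\left(Z \right)} = \frac{580 \sqrt{Z}}{163}$
$O = 52$
$V{\left(c \right)} = - \frac{1}{2} - \frac{c}{104}$ ($V{\left(c \right)} = \frac{c + 52}{-35 - 69} = \frac{52 + c}{-104} = \left(52 + c\right) \left(- \frac{1}{104}\right) = - \frac{1}{2} - \frac{c}{104}$)
$K{\left(-10 \right)} - V{\left(N{\left(\left(-4\right) 0 \right)} \right)} = \frac{580 \sqrt{-10}}{163} - \left(- \frac{1}{2} - \frac{\left(-4\right) 0}{104}\right) = \frac{580 i \sqrt{10}}{163} - \left(- \frac{1}{2} - 0\right) = \frac{580 i \sqrt{10}}{163} - \left(- \frac{1}{2} + 0\right) = \frac{580 i \sqrt{10}}{163} - - \frac{1}{2} = \frac{580 i \sqrt{10}}{163} + \frac{1}{2} = \frac{1}{2} + \frac{580 i \sqrt{10}}{163}$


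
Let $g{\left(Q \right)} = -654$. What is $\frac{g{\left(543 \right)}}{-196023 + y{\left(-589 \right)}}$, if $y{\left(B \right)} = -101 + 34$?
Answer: $\frac{327}{98045} \approx 0.0033352$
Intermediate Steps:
$y{\left(B \right)} = -67$
$\frac{g{\left(543 \right)}}{-196023 + y{\left(-589 \right)}} = - \frac{654}{-196023 - 67} = - \frac{654}{-196090} = \left(-654\right) \left(- \frac{1}{196090}\right) = \frac{327}{98045}$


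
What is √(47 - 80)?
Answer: I*√33 ≈ 5.7446*I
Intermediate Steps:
√(47 - 80) = √(-33) = I*√33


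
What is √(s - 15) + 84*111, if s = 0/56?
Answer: 9324 + I*√15 ≈ 9324.0 + 3.873*I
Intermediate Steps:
s = 0 (s = 0*(1/56) = 0)
√(s - 15) + 84*111 = √(0 - 15) + 84*111 = √(-15) + 9324 = I*√15 + 9324 = 9324 + I*√15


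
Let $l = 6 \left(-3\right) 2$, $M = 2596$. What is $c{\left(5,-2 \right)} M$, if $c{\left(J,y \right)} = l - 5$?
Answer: $-106436$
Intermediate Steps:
$l = -36$ ($l = \left(-18\right) 2 = -36$)
$c{\left(J,y \right)} = -41$ ($c{\left(J,y \right)} = -36 - 5 = -41$)
$c{\left(5,-2 \right)} M = \left(-41\right) 2596 = -106436$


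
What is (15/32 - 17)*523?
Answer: -276667/32 ≈ -8645.8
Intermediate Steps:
(15/32 - 17)*523 = -529/32*523 = -276667/32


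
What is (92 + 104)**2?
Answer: 38416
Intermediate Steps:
(92 + 104)**2 = 196**2 = 38416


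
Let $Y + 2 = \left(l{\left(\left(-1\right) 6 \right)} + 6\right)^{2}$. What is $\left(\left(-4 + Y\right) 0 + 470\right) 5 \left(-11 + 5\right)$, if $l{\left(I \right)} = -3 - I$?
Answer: $-14100$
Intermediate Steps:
$Y = 79$ ($Y = -2 + \left(\left(-3 - \left(-1\right) 6\right) + 6\right)^{2} = -2 + \left(\left(-3 - -6\right) + 6\right)^{2} = -2 + \left(\left(-3 + 6\right) + 6\right)^{2} = -2 + \left(3 + 6\right)^{2} = -2 + 9^{2} = -2 + 81 = 79$)
$\left(\left(-4 + Y\right) 0 + 470\right) 5 \left(-11 + 5\right) = \left(\left(-4 + 79\right) 0 + 470\right) 5 \left(-11 + 5\right) = \left(75 \cdot 0 + 470\right) 5 \left(-6\right) = \left(0 + 470\right) \left(-30\right) = 470 \left(-30\right) = -14100$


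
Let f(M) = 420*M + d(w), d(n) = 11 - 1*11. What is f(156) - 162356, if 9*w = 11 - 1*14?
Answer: -96836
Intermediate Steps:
w = -⅓ (w = (11 - 1*14)/9 = (11 - 14)/9 = (⅑)*(-3) = -⅓ ≈ -0.33333)
d(n) = 0 (d(n) = 11 - 11 = 0)
f(M) = 420*M (f(M) = 420*M + 0 = 420*M)
f(156) - 162356 = 420*156 - 162356 = 65520 - 162356 = -96836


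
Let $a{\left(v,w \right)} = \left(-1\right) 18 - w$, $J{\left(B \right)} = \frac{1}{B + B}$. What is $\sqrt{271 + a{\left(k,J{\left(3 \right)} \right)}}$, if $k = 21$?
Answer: $\frac{\sqrt{9102}}{6} \approx 15.901$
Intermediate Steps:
$J{\left(B \right)} = \frac{1}{2 B}$
$a{\left(v,w \right)} = -18 - w$
$\sqrt{271 + a{\left(k,J{\left(3 \right)} \right)}} = \sqrt{271 - \left(18 + \frac{1}{2 \cdot 3}\right)} = \sqrt{271 - \left(18 + \frac{1}{2} \cdot \frac{1}{3}\right)} = \sqrt{271 - \frac{109}{6}} = \sqrt{\frac{1517}{6}} = \frac{\sqrt{9102}}{6}$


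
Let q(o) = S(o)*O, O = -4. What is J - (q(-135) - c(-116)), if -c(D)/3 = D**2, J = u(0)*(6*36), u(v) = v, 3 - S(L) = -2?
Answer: -40348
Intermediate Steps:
S(L) = 5 (S(L) = 3 - 1*(-2) = 3 + 2 = 5)
J = 0 (J = 0*(6*36) = 0*216 = 0)
c(D) = -3*D**2
q(o) = -20 (q(o) = 5*(-4) = -20)
J - (q(-135) - c(-116)) = 0 - (-20 - (-3)*(-116)**2) = 0 - (-20 - (-3)*13456) = 0 - (-20 - 1*(-40368)) = 0 - (-20 + 40368) = 0 - 1*40348 = 0 - 40348 = -40348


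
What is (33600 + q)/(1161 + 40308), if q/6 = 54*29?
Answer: 14332/13823 ≈ 1.0368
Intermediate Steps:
q = 9396 (q = 6*(54*29) = 6*1566 = 9396)
(33600 + q)/(1161 + 40308) = (33600 + 9396)/(1161 + 40308) = 42996/41469 = 42996*(1/41469) = 14332/13823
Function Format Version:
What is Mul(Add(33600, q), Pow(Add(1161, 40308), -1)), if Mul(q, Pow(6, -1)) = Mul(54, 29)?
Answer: Rational(14332, 13823) ≈ 1.0368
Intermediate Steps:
q = 9396 (q = Mul(6, Mul(54, 29)) = Mul(6, 1566) = 9396)
Mul(Add(33600, q), Pow(Add(1161, 40308), -1)) = Mul(Add(33600, 9396), Pow(Add(1161, 40308), -1)) = Mul(42996, Pow(41469, -1)) = Mul(42996, Rational(1, 41469)) = Rational(14332, 13823)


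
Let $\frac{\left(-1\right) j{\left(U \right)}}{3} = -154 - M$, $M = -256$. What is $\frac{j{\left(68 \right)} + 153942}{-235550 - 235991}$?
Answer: $- \frac{708}{2173} \approx -0.32582$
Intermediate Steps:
$j{\left(U \right)} = -306$ ($j{\left(U \right)} = - 3 \left(-154 - -256\right) = - 3 \left(-154 + 256\right) = \left(-3\right) 102 = -306$)
$\frac{j{\left(68 \right)} + 153942}{-235550 - 235991} = \frac{-306 + 153942}{-235550 - 235991} = \frac{153636}{-471541} = 153636 \left(- \frac{1}{471541}\right) = - \frac{708}{2173}$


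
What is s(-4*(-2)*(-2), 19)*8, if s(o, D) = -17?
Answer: -136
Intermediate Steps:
s(-4*(-2)*(-2), 19)*8 = -17*8 = -136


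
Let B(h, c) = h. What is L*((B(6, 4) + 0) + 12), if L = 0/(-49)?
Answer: 0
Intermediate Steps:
L = 0 (L = 0*(-1/49) = 0)
L*((B(6, 4) + 0) + 12) = 0*((6 + 0) + 12) = 0*(6 + 12) = 0*18 = 0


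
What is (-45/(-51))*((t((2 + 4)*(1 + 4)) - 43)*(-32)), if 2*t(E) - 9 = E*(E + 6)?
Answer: -14160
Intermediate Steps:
t(E) = 9/2 + E*(6 + E)/2 (t(E) = 9/2 + (E*(E + 6))/2 = 9/2 + (E*(6 + E))/2 = 9/2 + E*(6 + E)/2)
(-45/(-51))*((t((2 + 4)*(1 + 4)) - 43)*(-32)) = (-45/(-51))*(((9/2 + ((2 + 4)*(1 + 4))²/2 + 3*((2 + 4)*(1 + 4))) - 43)*(-32)) = (-45*(-1/51))*(((9/2 + (6*5)²/2 + 3*(6*5)) - 43)*(-32)) = 15*(((9/2 + (½)*30² + 3*30) - 43)*(-32))/17 = 15*(((9/2 + (½)*900 + 90) - 43)*(-32))/17 = 15*(((9/2 + 450 + 90) - 43)*(-32))/17 = 15*((1089/2 - 43)*(-32))/17 = 15*((1003/2)*(-32))/17 = (15/17)*(-16048) = -14160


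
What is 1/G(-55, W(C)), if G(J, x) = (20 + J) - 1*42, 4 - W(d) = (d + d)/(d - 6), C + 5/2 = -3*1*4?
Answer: -1/77 ≈ -0.012987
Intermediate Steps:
C = -29/2 (C = -5/2 - 3*1*4 = -5/2 - 3*4 = -5/2 - 12 = -29/2 ≈ -14.500)
W(d) = 4 - 2*d/(-6 + d) (W(d) = 4 - (d + d)/(d - 6) = 4 - 2*d/(-6 + d))
G(J, x) = -22 + J (G(J, x) = (20 + J) - 42 = -22 + J)
1/G(-55, W(C)) = 1/(-22 - 55) = 1/(-77) = -1/77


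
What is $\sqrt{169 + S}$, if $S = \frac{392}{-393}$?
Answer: $\frac{5 \sqrt{1037913}}{393} \approx 12.962$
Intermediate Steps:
$S = - \frac{392}{393}$ ($S = 392 \left(- \frac{1}{393}\right) = - \frac{392}{393} \approx -0.99746$)
$\sqrt{169 + S} = \sqrt{169 - \frac{392}{393}} = \sqrt{\frac{66025}{393}} = \frac{5 \sqrt{1037913}}{393}$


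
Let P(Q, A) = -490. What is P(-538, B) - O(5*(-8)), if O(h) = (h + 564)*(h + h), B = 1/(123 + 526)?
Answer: 41430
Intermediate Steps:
B = 1/649 ≈ 0.0015408
O(h) = 2*h*(564 + h) (O(h) = (564 + h)*(2*h) = 2*h*(564 + h))
P(-538, B) - O(5*(-8)) = -490 - 2*5*(-8)*(564 + 5*(-8)) = -490 - 2*(-40)*(564 - 40) = -490 - 2*(-40)*524 = -490 - 1*(-41920) = -490 + 41920 = 41430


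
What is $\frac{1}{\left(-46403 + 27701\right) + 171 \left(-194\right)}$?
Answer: $- \frac{1}{51876} \approx -1.9277 \cdot 10^{-5}$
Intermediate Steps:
$\frac{1}{\left(-46403 + 27701\right) + 171 \left(-194\right)} = \frac{1}{-18702 - 33174} = \frac{1}{-51876} = - \frac{1}{51876}$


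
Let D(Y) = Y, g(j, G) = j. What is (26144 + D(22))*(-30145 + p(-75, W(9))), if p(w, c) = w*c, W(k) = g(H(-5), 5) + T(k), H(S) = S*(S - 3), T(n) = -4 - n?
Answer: -841760220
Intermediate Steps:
H(S) = S*(-3 + S)
W(k) = 36 - k (W(k) = -5*(-3 - 5) + (-4 - k) = -5*(-8) + (-4 - k) = 40 + (-4 - k) = 36 - k)
p(w, c) = c*w
(26144 + D(22))*(-30145 + p(-75, W(9))) = (26144 + 22)*(-30145 + (36 - 1*9)*(-75)) = 26166*(-30145 + (36 - 9)*(-75)) = 26166*(-30145 + 27*(-75)) = 26166*(-30145 - 2025) = 26166*(-32170) = -841760220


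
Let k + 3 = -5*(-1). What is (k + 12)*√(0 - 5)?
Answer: 14*I*√5 ≈ 31.305*I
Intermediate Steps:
k = 2 (k = -3 - 5*(-1) = -3 + 5 = 2)
(k + 12)*√(0 - 5) = (2 + 12)*√(0 - 5) = 14*√(-5) = 14*(I*√5) = 14*I*√5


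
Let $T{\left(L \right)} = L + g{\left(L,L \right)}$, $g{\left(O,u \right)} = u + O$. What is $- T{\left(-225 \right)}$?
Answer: $675$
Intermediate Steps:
$g{\left(O,u \right)} = O + u$
$T{\left(L \right)} = 3 L$ ($T{\left(L \right)} = L + \left(L + L\right) = L + 2 L = 3 L$)
$- T{\left(-225 \right)} = - 3 \left(-225\right) = \left(-1\right) \left(-675\right) = 675$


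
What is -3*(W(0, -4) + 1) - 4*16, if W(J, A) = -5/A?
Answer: -283/4 ≈ -70.750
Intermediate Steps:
-3*(W(0, -4) + 1) - 4*16 = -3*(-5/(-4) + 1) - 4*16 = -3*(-5*(-1/4) + 1) - 64 = -3*(5/4 + 1) - 64 = -3*9/4 - 64 = -27/4 - 64 = -283/4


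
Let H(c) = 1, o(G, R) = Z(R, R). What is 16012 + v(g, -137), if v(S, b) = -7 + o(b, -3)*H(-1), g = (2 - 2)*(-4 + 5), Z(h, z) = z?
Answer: 16002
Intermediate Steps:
o(G, R) = R
g = 0 (g = 0*1 = 0)
v(S, b) = -10 (v(S, b) = -7 - 3*1 = -7 - 3 = -10)
16012 + v(g, -137) = 16012 - 10 = 16002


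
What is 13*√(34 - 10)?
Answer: 26*√6 ≈ 63.687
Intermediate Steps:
13*√(34 - 10) = 13*√24 = 13*(2*√6) = 26*√6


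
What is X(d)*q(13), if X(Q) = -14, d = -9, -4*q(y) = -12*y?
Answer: -546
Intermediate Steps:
q(y) = 3*y (q(y) = -(-3)*y = 3*y)
X(d)*q(13) = -42*13 = -14*39 = -546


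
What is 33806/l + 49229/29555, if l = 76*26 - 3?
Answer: 1096265147/58312015 ≈ 18.800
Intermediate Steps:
l = 1973 (l = 1976 - 3 = 1973)
33806/l + 49229/29555 = 33806/1973 + 49229/29555 = 1096265147/58312015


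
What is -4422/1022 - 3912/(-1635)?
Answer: -538651/278495 ≈ -1.9341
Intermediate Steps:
-4422/1022 - 3912/(-1635) = -4422*1/1022 - 3912*(-1/1635) = -2211/511 + 1304/545 = -538651/278495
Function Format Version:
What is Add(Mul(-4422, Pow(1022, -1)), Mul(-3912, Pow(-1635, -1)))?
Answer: Rational(-538651, 278495) ≈ -1.9341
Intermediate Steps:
Add(Mul(-4422, Pow(1022, -1)), Mul(-3912, Pow(-1635, -1))) = Add(Mul(-4422, Rational(1, 1022)), Mul(-3912, Rational(-1, 1635))) = Add(Rational(-2211, 511), Rational(1304, 545)) = Rational(-538651, 278495)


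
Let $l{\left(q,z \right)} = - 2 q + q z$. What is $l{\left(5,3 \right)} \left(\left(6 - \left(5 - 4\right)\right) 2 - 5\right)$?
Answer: $25$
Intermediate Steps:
$l{\left(5,3 \right)} \left(\left(6 - \left(5 - 4\right)\right) 2 - 5\right) = 5 \left(-2 + 3\right) \left(\left(6 - \left(5 - 4\right)\right) 2 - 5\right) = 5 \cdot 1 \left(\left(6 - 1\right) 2 - 5\right) = 5 \left(\left(6 - 1\right) 2 - 5\right) = 5 \left(5 \cdot 2 - 5\right) = 5 \left(10 - 5\right) = 5 \cdot 5 = 25$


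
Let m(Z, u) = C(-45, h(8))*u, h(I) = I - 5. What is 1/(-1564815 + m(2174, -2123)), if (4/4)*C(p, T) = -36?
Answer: -1/1488387 ≈ -6.7187e-7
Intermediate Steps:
h(I) = -5 + I
C(p, T) = -36
m(Z, u) = -36*u
1/(-1564815 + m(2174, -2123)) = 1/(-1564815 - 36*(-2123)) = 1/(-1564815 + 76428) = 1/(-1488387) = -1/1488387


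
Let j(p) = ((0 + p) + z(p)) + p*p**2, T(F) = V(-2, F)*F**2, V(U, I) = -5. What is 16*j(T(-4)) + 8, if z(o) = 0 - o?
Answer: -8191992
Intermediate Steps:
T(F) = -5*F**2
z(o) = -o
j(p) = p**3 (j(p) = ((0 + p) - p) + p*p**2 = (p - p) + p**3 = 0 + p**3 = p**3)
16*j(T(-4)) + 8 = 16*(-5*(-4)**2)**3 + 8 = 16*(-5*16)**3 + 8 = 16*(-80)**3 + 8 = 16*(-512000) + 8 = -8192000 + 8 = -8191992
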